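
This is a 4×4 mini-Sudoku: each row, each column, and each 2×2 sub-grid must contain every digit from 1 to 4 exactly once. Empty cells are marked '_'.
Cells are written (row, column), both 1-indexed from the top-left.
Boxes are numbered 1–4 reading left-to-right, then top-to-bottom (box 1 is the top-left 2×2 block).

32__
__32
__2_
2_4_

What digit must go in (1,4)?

Cell (1,4) itself could take any of {1, 4} by direct elimination.
Consider where 4 can go in box 2.
(1,3) is out (column 3 already has a 4).
So the only cell in box 2 that can hold 4 is (1,4).
Therefore (1,4) = 4.

4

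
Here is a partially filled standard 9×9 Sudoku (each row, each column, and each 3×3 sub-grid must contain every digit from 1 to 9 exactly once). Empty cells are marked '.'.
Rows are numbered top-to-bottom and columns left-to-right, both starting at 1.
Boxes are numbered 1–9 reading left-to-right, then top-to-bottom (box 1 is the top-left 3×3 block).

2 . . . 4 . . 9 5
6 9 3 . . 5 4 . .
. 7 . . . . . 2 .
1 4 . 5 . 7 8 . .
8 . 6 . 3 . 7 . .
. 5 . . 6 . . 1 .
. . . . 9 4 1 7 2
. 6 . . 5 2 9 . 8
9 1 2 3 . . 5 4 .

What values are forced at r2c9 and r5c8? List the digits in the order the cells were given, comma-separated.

7,5

For r2c9:
  Consider where 7 can go in column 9.
  r3c9 is out (row 3 already has a 7).
  r4c9 is out (row 4 already has a 7).
  r5c9 is out (row 5 already has a 7).
  r6c9 is out (box 6 already has a 7).
  r9c9 is out (box 9 already has a 7).
  So the only cell in column 9 that can hold 7 is r2c9.
  So r2c9 = 7.
For r5c8:
  Row 5 already contains {3, 6, 7, 8}.
  Column 8 already contains {1, 2, 4, 7, 9}.
  Its 3×3 block (box 6) already contains {1, 7, 8}.
  The only value from 1–9 not eliminated is 5, so r5c8 = 5.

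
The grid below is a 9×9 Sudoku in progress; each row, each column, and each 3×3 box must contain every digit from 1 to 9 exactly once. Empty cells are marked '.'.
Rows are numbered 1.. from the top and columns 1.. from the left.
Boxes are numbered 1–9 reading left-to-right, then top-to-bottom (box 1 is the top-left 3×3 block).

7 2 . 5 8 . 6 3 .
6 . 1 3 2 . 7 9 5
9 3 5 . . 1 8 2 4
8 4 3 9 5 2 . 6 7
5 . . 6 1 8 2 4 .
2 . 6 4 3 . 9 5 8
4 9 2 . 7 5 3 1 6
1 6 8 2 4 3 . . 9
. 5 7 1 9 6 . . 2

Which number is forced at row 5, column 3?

9

Row 5 already contains {1, 2, 4, 5, 6, 8}.
Column 3 already contains {1, 2, 3, 5, 6, 7, 8}.
Its 3×3 block (box 4) already contains {2, 3, 4, 5, 6, 8}.
The only value from 1–9 not eliminated is 9, so row 5, column 3 = 9.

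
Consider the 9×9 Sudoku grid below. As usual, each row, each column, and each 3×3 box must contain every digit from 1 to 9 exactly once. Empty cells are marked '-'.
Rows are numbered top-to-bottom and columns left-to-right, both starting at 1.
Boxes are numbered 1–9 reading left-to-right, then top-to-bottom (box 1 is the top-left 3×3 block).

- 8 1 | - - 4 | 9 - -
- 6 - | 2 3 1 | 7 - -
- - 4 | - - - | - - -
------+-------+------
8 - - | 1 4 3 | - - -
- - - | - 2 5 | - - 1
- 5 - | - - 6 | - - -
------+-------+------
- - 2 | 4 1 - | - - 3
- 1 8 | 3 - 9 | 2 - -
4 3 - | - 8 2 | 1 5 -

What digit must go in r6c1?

1

Cell r6c1 itself could take any of {1, 2, 3, 7, 9} by direct elimination.
Consider where 1 can go in box 4.
r4c2 is out (row 4 already has a 1). r4c3 is out (row 4 already has a 1). r5c1 is out (row 5 already has a 1). r5c2 is out (row 5 already has a 1). The remaining empty cells in box 4 are similarly blocked.
So the only cell in box 4 that can hold 1 is r6c1.
Therefore r6c1 = 1.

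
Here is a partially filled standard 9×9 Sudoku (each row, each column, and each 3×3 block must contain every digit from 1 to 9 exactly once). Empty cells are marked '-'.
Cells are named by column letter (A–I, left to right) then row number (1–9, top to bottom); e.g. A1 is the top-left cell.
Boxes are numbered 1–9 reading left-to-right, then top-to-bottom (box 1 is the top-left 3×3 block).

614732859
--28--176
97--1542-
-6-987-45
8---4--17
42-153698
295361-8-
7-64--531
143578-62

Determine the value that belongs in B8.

Row 8 already contains {1, 3, 4, 5, 6, 7}.
Column B already contains {1, 2, 4, 6, 7, 9}.
Its 3×3 block (box 7) already contains {1, 2, 3, 4, 5, 6, 7, 9}.
The only value from 1–9 not eliminated is 8, so B8 = 8.

8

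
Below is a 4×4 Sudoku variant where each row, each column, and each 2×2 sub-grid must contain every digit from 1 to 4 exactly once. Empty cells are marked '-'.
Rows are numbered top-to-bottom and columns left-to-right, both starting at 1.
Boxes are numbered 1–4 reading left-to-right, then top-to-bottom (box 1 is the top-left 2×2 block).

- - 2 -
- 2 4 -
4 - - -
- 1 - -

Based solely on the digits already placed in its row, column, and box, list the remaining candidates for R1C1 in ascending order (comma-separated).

Row 1 already contains {2}.
Column 1 already contains {4}.
Its 2×2 block (box 1) already contains {2}.
Removing those from 1–4 leaves {1, 3} as the candidates for R1C1.

1,3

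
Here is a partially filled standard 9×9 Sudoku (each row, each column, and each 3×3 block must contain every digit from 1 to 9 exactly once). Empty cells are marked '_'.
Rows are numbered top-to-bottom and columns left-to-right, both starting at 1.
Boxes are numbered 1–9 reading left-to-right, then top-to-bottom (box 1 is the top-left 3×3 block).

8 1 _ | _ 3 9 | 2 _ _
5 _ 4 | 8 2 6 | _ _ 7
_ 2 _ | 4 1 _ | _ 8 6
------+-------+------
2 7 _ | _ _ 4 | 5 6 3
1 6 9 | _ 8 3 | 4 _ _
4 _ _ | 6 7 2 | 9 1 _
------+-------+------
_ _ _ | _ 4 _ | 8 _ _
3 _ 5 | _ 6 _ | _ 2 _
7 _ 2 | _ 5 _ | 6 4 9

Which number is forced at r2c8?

9

Cell r2c8 itself could take any of {3, 9} by direct elimination.
Consider where 9 can go in box 3.
r1c8 is out (row 1 already has a 9).
r1c9 is out (row 1 already has a 9).
r2c7 is out (column 7 already has a 9).
r3c7 is out (column 7 already has a 9).
So the only cell in box 3 that can hold 9 is r2c8.
Therefore r2c8 = 9.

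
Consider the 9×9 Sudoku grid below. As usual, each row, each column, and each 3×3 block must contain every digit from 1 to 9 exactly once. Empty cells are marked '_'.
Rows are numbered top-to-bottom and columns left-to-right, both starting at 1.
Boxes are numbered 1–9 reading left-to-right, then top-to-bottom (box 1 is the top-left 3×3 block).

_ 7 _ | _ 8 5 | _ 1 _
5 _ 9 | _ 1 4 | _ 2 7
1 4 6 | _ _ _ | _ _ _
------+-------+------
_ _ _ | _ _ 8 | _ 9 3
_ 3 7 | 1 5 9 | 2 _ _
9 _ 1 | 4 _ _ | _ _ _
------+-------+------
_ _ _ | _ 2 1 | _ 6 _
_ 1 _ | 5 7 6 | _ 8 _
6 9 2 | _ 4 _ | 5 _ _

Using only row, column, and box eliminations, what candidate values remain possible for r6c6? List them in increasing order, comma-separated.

Row 6 already contains {1, 4, 9}.
Column 6 already contains {1, 4, 5, 6, 8, 9}.
Its 3×3 block (box 5) already contains {1, 4, 5, 8, 9}.
Removing those from 1–9 leaves {2, 3, 7} as the candidates for r6c6.

2,3,7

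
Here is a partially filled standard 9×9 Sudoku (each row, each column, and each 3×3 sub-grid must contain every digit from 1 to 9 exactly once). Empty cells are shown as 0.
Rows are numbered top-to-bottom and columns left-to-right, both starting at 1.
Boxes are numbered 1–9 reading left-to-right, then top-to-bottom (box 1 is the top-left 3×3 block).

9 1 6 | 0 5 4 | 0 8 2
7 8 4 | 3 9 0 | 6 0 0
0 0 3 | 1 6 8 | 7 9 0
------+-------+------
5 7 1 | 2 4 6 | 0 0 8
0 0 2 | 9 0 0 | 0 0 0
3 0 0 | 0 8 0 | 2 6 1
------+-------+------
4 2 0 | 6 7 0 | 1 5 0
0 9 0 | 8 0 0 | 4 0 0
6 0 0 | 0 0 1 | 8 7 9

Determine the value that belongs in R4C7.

9

Cell R4C7 itself could take any of {3, 9} by direct elimination.
Consider where 9 can go in column 7.
R1C7 is out (row 1 already has a 9).
R5C7 is out (row 5 already has a 9).
So the only cell in column 7 that can hold 9 is R4C7.
Therefore R4C7 = 9.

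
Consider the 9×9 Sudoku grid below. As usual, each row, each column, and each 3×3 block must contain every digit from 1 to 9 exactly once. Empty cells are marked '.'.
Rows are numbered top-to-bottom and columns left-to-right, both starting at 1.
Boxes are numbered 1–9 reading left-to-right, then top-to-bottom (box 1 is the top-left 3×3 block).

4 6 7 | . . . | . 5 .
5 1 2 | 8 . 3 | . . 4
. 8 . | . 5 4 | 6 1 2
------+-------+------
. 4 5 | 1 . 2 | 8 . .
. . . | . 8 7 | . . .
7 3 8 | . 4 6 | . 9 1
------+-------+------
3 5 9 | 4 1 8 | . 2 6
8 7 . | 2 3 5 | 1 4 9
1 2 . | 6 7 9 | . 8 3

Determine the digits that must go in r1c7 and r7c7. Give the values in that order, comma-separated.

For r1c7:
  Consider where 3 can go in row 1.
  r1c4 is out (box 2 already has a 3).
  r1c5 is out (column 5 already has a 3).
  r1c6 is out (column 6 already has a 3).
  r1c9 is out (column 9 already has a 3).
  So the only cell in row 1 that can hold 3 is r1c7.
  So r1c7 = 3.
For r7c7:
  Row 7 already contains {1, 2, 3, 4, 5, 6, 8, 9}.
  Column 7 already contains {1, 6, 8}.
  Its 3×3 block (box 9) already contains {1, 2, 3, 4, 6, 8, 9}.
  The only value from 1–9 not eliminated is 7, so r7c7 = 7.

3,7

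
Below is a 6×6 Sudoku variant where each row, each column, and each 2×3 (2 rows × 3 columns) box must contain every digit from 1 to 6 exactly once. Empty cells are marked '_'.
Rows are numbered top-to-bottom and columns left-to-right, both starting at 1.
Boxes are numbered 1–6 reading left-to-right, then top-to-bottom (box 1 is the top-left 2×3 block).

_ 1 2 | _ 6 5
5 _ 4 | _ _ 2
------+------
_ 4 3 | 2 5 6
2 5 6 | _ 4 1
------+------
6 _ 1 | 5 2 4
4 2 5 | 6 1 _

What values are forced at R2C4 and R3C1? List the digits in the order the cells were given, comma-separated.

1,1

For R2C4:
  Consider where 1 can go in row 2.
  R2C2 is out (column 2 already has a 1).
  R2C5 is out (column 5 already has a 1).
  So the only cell in row 2 that can hold 1 is R2C4.
  So R2C4 = 1.
For R3C1:
  Row 3 already contains {2, 3, 4, 5, 6}.
  Column 1 already contains {2, 4, 5, 6}.
  Its 2×3 block (box 3) already contains {2, 3, 4, 5, 6}.
  The only value from 1–6 not eliminated is 1, so R3C1 = 1.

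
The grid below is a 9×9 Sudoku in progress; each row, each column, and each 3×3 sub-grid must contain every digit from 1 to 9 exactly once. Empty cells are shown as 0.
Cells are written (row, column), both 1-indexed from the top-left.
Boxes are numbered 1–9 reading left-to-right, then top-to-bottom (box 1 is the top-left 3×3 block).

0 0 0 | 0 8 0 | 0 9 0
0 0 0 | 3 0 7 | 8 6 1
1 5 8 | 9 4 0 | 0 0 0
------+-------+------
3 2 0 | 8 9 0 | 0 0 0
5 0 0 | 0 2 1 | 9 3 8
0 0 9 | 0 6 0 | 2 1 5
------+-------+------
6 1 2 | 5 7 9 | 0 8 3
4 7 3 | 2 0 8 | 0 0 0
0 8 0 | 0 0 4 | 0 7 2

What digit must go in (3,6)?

6

Cell (3,6) itself could take any of {2, 6} by direct elimination.
Consider where 6 can go in row 3.
(3,7) is out (box 3 already has a 6).
(3,8) is out (column 8 already has a 6).
(3,9) is out (box 3 already has a 6).
So the only cell in row 3 that can hold 6 is (3,6).
Therefore (3,6) = 6.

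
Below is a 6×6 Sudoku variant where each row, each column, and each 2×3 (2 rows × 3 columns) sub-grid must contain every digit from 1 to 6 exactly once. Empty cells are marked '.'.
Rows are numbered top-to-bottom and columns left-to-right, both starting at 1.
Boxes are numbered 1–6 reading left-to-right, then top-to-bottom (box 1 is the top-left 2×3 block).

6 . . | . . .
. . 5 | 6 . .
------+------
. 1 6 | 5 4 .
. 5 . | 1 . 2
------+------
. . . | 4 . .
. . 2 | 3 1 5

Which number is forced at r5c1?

5

Cell r5c1 itself could take any of {1, 3, 5} by direct elimination.
Consider where 5 can go in column 1.
r2c1 is out (row 2 already has a 5).
r3c1 is out (row 3 already has a 5).
r4c1 is out (row 4 already has a 5).
r6c1 is out (row 6 already has a 5).
So the only cell in column 1 that can hold 5 is r5c1.
Therefore r5c1 = 5.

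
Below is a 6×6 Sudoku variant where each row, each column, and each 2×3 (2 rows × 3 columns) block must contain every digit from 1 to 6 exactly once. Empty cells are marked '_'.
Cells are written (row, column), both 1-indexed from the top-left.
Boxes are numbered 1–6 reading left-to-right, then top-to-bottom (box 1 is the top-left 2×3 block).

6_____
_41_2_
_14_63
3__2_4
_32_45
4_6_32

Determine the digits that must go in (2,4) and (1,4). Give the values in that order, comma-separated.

For (2,4):
  Consider where 3 can go in row 2.
  (2,1) is out (column 1 already has a 3).
  (2,6) is out (column 6 already has a 3).
  So the only cell in row 2 that can hold 3 is (2,4).
  So (2,4) = 3.
For (1,4):
  Consider where 4 can go in column 4.
  (2,4) is out (row 2 already has a 4).
  (3,4) is out (row 3 already has a 4).
  (5,4) is out (row 5 already has a 4).
  (6,4) is out (row 6 already has a 4).
  So the only cell in column 4 that can hold 4 is (1,4).
  So (1,4) = 4.

3,4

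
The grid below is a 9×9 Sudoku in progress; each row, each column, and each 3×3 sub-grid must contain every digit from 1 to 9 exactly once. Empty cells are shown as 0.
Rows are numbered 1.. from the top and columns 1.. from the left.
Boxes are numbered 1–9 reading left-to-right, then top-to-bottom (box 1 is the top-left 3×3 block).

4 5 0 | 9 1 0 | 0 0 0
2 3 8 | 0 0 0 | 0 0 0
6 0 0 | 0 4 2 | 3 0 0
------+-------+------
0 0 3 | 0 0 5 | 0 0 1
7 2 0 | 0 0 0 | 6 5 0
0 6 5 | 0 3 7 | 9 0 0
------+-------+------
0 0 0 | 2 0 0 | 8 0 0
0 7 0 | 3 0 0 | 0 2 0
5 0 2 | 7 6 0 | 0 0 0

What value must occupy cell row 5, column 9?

3

Cell row 5, column 9 itself could take any of {3, 4, 8} by direct elimination.
Consider where 3 can go in box 6.
row 4, column 7 is out (row 4 already has a 3).
row 4, column 8 is out (row 4 already has a 3).
row 6, column 8 is out (row 6 already has a 3).
row 6, column 9 is out (row 6 already has a 3).
So the only cell in box 6 that can hold 3 is row 5, column 9.
Therefore row 5, column 9 = 3.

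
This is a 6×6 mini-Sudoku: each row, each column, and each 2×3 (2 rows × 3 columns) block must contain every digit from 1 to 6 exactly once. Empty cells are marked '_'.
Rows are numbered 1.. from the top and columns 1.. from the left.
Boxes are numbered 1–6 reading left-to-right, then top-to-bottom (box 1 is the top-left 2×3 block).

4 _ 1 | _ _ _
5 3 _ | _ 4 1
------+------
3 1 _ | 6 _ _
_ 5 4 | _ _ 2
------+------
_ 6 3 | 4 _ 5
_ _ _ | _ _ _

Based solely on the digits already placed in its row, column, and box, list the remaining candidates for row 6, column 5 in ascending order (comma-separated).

1,2,3,6

Row 6 already contains {}.
Column 5 already contains {4}.
Its 2×3 block (box 6) already contains {4, 5}.
Removing those from 1–6 leaves {1, 2, 3, 6} as the candidates for row 6, column 5.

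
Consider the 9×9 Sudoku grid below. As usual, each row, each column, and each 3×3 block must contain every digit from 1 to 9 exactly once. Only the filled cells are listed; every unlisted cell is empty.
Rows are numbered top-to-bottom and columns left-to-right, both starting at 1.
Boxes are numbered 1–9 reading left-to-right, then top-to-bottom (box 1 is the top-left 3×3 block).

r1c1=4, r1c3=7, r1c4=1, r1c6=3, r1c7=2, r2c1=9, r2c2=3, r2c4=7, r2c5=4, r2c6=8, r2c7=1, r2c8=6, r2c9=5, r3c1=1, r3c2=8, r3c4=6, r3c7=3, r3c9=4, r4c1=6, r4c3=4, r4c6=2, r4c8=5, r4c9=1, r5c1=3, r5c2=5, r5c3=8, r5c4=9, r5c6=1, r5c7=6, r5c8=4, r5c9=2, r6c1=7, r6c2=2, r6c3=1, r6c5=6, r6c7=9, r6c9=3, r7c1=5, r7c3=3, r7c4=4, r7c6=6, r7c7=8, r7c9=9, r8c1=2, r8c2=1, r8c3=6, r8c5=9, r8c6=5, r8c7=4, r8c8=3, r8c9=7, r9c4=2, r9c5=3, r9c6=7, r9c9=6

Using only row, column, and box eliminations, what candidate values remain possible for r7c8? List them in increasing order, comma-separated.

1,2

Row 7 already contains {3, 4, 5, 6, 8, 9}.
Column 8 already contains {3, 4, 5, 6}.
Its 3×3 block (box 9) already contains {3, 4, 6, 7, 8, 9}.
Removing those from 1–9 leaves {1, 2} as the candidates for r7c8.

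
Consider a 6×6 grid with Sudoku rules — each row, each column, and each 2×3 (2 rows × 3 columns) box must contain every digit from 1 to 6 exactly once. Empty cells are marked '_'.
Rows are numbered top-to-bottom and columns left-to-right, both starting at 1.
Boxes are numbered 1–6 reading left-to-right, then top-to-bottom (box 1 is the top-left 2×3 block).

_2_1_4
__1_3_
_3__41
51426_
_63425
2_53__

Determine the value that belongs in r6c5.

1

Row 6 already contains {2, 3, 5}.
Column 5 already contains {2, 3, 4, 6}.
Its 2×3 block (box 6) already contains {2, 3, 4, 5}.
The only value from 1–6 not eliminated is 1, so r6c5 = 1.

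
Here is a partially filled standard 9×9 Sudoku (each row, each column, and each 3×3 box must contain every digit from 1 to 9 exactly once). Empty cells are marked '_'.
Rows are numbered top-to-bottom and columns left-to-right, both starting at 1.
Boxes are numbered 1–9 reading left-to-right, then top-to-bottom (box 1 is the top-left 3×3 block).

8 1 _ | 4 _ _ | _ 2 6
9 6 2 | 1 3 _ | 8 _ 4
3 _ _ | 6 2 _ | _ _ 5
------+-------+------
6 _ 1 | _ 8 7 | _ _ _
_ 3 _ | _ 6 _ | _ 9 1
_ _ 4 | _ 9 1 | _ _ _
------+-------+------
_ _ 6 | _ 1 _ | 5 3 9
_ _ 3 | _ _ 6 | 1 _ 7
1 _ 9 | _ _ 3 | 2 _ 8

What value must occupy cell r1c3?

5

Cell r1c3 itself could take any of {5, 7} by direct elimination.
Consider where 5 can go in box 1.
r3c2 is out (row 3 already has a 5).
r3c3 is out (row 3 already has a 5).
So the only cell in box 1 that can hold 5 is r1c3.
Therefore r1c3 = 5.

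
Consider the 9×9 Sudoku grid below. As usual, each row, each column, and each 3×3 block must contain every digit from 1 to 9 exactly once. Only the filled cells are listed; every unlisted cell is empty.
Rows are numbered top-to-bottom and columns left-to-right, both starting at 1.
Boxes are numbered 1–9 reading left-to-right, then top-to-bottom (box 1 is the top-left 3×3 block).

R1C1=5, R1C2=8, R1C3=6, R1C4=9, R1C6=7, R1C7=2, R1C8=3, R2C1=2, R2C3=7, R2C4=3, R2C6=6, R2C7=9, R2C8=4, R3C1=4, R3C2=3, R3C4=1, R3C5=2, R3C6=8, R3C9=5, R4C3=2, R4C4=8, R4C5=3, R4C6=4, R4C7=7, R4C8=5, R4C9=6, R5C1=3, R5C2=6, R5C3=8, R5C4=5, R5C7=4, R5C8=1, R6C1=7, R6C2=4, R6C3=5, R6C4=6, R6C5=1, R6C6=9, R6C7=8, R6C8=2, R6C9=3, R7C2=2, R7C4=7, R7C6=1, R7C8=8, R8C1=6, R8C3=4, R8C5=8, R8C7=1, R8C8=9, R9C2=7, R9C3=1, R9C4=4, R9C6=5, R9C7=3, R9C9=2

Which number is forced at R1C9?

Row 1 already contains {2, 3, 5, 6, 7, 8, 9}.
Column 9 already contains {2, 3, 5, 6}.
Its 3×3 block (box 3) already contains {2, 3, 4, 5, 9}.
The only value from 1–9 not eliminated is 1, so R1C9 = 1.

1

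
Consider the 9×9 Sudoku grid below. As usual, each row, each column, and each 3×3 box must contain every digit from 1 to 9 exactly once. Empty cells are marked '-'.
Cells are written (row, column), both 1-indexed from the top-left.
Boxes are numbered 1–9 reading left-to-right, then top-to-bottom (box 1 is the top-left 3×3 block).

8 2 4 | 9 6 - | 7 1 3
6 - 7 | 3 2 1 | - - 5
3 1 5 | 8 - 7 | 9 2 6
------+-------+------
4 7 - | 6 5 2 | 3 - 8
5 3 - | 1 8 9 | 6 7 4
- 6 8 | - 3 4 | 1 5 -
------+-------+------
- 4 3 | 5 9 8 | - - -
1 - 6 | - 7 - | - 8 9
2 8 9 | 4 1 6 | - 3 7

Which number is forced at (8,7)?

4

Cell (8,7) itself could take any of {2, 4, 5} by direct elimination.
Consider where 4 can go in row 8.
(8,2) is out (column 2 already has a 4).
(8,4) is out (column 4 already has a 4).
(8,6) is out (column 6 already has a 4).
So the only cell in row 8 that can hold 4 is (8,7).
Therefore (8,7) = 4.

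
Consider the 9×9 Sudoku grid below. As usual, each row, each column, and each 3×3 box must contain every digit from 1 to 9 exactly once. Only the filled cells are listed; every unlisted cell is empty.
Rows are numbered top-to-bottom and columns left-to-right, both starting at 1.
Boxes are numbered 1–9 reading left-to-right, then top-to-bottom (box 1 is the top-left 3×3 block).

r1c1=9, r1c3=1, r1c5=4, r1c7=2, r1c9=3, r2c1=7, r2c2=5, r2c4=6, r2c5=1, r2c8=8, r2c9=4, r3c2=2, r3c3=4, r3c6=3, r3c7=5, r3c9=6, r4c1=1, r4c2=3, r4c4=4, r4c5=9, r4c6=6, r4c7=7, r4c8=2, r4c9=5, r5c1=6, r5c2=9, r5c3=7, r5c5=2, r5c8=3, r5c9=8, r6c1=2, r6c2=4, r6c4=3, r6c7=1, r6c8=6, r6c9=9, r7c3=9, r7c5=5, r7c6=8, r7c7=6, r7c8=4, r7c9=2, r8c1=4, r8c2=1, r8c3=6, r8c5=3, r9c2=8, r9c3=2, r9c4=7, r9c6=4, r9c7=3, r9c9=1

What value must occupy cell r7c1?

3

Row 7 already contains {2, 4, 5, 6, 8, 9}.
Column 1 already contains {1, 2, 4, 6, 7, 9}.
Its 3×3 block (box 7) already contains {1, 2, 4, 6, 8, 9}.
The only value from 1–9 not eliminated is 3, so r7c1 = 3.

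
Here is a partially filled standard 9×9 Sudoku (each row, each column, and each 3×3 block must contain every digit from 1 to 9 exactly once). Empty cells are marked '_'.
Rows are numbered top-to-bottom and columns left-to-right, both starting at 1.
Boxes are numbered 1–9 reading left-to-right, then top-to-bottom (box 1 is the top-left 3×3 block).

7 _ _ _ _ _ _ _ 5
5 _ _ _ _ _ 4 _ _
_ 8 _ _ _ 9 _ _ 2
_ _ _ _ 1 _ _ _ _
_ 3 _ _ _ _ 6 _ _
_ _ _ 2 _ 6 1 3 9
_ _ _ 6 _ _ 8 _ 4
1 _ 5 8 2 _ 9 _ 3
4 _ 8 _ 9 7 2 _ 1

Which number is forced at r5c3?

Cell r5c3 itself could take any of {1, 2, 4, 7, 9} by direct elimination.
Consider where 1 can go in box 4.
r4c1 is out (row 4 already has a 1). r4c2 is out (row 4 already has a 1). r4c3 is out (row 4 already has a 1). r5c1 is out (column 1 already has a 1). The remaining empty cells in box 4 are similarly blocked.
So the only cell in box 4 that can hold 1 is r5c3.
Therefore r5c3 = 1.

1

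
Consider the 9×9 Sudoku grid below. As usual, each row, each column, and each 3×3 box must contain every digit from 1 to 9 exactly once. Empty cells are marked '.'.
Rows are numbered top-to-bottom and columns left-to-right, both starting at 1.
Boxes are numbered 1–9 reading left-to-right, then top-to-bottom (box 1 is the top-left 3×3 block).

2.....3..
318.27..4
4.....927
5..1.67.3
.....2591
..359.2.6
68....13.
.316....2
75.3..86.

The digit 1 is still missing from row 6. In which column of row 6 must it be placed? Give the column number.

1

Consider where 1 can go in row 6.
R6C2 is out (column 2 already has a 1).
R6C6 is out (box 5 already has a 1).
R6C8 is out (box 6 already has a 1).
So the only cell in row 6 that can hold 1 is R6C1.
That is column 1.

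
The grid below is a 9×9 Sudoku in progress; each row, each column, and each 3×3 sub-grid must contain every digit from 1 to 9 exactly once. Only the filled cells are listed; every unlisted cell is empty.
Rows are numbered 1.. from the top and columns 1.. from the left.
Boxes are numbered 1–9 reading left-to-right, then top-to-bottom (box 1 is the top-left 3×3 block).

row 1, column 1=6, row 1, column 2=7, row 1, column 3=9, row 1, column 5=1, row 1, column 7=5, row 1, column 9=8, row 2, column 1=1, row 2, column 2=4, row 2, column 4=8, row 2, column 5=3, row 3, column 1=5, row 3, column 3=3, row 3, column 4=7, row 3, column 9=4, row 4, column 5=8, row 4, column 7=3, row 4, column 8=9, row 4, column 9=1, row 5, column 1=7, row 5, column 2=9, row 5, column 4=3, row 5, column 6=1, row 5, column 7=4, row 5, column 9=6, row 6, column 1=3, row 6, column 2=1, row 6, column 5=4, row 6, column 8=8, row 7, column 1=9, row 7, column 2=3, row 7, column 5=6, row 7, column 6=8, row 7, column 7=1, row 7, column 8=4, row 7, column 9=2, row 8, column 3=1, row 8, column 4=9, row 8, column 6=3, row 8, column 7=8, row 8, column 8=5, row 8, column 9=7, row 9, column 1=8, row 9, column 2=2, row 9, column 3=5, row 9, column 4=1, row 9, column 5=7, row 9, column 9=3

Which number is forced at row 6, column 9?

Row 6 already contains {1, 3, 4, 8}.
Column 9 already contains {1, 2, 3, 4, 6, 7, 8}.
Its 3×3 block (box 6) already contains {1, 3, 4, 6, 8, 9}.
The only value from 1–9 not eliminated is 5, so row 6, column 9 = 5.

5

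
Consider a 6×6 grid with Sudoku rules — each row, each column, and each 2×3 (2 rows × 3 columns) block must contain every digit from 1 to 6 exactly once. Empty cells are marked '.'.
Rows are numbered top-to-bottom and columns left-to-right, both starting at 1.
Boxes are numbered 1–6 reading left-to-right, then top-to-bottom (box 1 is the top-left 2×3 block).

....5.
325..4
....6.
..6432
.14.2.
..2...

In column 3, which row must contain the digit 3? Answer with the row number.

Consider where 3 can go in column 3.
R1C3 is out (box 1 already has a 3).
So the only cell in column 3 that can hold 3 is R3C3.
That is row 3.

3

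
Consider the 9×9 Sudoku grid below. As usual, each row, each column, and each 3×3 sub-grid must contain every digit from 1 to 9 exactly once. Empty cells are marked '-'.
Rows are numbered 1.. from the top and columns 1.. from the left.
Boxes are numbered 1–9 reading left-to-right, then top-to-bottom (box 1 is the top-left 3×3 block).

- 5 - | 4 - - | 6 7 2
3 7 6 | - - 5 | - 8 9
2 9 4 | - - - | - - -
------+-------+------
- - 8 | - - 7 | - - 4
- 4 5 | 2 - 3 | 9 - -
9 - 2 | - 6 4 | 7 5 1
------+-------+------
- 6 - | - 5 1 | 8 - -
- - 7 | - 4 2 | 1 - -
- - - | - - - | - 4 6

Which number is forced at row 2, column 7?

Row 2 already contains {3, 5, 6, 7, 8, 9}.
Column 7 already contains {1, 6, 7, 8, 9}.
Its 3×3 block (box 3) already contains {2, 6, 7, 8, 9}.
The only value from 1–9 not eliminated is 4, so row 2, column 7 = 4.

4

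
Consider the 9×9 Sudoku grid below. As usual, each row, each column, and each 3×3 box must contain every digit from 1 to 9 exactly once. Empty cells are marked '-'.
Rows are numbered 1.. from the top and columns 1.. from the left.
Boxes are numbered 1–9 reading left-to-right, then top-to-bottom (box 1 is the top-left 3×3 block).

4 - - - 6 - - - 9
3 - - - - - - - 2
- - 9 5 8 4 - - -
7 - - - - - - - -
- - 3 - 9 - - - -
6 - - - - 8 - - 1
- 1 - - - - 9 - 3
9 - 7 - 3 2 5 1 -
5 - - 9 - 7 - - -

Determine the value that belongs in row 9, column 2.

Cell row 9, column 2 itself could take any of {2, 3, 4, 6, 8} by direct elimination.
Consider where 3 can go in row 9.
row 9, column 3 is out (column 3 already has a 3).
row 9, column 5 is out (column 5 already has a 3).
row 9, column 7 is out (box 9 already has a 3).
row 9, column 8 is out (box 9 already has a 3).
row 9, column 9 is out (column 9 already has a 3).
So the only cell in row 9 that can hold 3 is row 9, column 2.
Therefore row 9, column 2 = 3.

3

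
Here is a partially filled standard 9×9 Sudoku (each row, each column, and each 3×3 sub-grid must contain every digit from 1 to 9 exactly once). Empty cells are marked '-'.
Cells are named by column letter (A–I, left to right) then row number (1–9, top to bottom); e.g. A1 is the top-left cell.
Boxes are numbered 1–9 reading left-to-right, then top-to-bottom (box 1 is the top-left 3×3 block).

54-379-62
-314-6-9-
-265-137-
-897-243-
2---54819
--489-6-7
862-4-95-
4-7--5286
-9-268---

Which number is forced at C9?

Cell C9 itself could take any of {3, 5} by direct elimination.
Consider where 5 can go in box 7.
B8 is out (row 8 already has a 5).
A9 is out (column A already has a 5).
So the only cell in box 7 that can hold 5 is C9.
Therefore C9 = 5.

5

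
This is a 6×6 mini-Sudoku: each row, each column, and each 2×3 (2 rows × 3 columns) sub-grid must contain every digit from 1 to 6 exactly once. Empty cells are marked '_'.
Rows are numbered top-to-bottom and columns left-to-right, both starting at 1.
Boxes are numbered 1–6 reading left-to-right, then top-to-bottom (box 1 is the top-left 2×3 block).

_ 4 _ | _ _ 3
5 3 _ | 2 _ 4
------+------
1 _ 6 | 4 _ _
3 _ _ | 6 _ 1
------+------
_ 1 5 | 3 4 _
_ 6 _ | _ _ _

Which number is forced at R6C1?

4

Cell R6C1 itself could take any of {2, 4} by direct elimination.
Consider where 4 can go in column 1.
R1C1 is out (row 1 already has a 4).
R5C1 is out (row 5 already has a 4).
So the only cell in column 1 that can hold 4 is R6C1.
Therefore R6C1 = 4.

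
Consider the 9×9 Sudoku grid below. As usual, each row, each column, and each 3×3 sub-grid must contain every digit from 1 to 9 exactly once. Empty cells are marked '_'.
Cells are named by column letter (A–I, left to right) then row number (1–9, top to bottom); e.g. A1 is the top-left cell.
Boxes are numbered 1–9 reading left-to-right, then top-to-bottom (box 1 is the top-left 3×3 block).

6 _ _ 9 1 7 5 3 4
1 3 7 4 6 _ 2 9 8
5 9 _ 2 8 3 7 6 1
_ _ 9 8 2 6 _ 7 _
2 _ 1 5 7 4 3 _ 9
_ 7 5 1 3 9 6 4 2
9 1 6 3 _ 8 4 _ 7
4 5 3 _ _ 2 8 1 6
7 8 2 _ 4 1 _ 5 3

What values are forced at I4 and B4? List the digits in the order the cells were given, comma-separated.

For I4:
  Row 4 already contains {2, 6, 7, 8, 9}.
  Column I already contains {1, 2, 3, 4, 6, 7, 8, 9}.
  Its 3×3 block (box 6) already contains {2, 3, 4, 6, 7, 9}.
  The only value from 1–9 not eliminated is 5, so I4 = 5.
For B4:
  Row 4 already contains {2, 6, 7, 8, 9}.
  Column B already contains {1, 3, 5, 7, 8, 9}.
  Its 3×3 block (box 4) already contains {1, 2, 5, 7, 9}.
  The only value from 1–9 not eliminated is 4, so B4 = 4.

5,4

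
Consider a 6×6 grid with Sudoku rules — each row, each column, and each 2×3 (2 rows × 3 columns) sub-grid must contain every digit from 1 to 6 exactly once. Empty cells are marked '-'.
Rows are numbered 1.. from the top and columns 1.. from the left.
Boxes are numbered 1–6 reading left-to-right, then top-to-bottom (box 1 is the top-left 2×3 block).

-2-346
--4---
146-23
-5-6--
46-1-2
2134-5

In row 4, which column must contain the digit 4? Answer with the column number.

Consider where 4 can go in row 4.
row 4, column 1 is out (column 1 already has a 4).
row 4, column 3 is out (column 3 already has a 4).
row 4, column 5 is out (column 5 already has a 4).
So the only cell in row 4 that can hold 4 is row 4, column 6.
That is column 6.

6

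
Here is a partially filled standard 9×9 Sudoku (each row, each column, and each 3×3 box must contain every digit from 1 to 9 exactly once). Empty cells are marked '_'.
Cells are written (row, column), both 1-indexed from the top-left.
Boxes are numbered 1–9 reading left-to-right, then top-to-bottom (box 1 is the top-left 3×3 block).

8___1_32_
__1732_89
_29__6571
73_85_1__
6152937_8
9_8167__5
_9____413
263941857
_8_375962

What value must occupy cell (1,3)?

6

Cell (1,3) itself could take any of {4, 6, 7} by direct elimination.
Consider where 6 can go in column 3.
(4,3) is out (box 4 already has a 6).
(7,3) is out (box 7 already has a 6).
(9,3) is out (row 9 already has a 6).
So the only cell in column 3 that can hold 6 is (1,3).
Therefore (1,3) = 6.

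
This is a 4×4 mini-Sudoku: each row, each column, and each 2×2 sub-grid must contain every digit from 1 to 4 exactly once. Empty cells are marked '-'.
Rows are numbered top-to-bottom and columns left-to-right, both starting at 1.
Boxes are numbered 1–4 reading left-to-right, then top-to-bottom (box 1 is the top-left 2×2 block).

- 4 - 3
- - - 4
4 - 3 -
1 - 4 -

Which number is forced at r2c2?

1

Cell r2c2 itself could take any of {1, 2, 3} by direct elimination.
Consider where 1 can go in box 1.
r1c1 is out (column 1 already has a 1).
r2c1 is out (column 1 already has a 1).
So the only cell in box 1 that can hold 1 is r2c2.
Therefore r2c2 = 1.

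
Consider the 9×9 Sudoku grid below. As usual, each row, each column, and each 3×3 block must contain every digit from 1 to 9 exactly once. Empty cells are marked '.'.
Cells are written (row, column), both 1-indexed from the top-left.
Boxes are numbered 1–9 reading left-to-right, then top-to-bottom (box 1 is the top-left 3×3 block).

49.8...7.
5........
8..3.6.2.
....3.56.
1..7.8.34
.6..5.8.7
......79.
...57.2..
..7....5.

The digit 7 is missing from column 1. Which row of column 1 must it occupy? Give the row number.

Consider where 7 can go in column 1.
(6,1) is out (row 6 already has a 7).
(7,1) is out (row 7 already has a 7).
(8,1) is out (row 8 already has a 7).
(9,1) is out (row 9 already has a 7).
So the only cell in column 1 that can hold 7 is (4,1).
That is row 4.

4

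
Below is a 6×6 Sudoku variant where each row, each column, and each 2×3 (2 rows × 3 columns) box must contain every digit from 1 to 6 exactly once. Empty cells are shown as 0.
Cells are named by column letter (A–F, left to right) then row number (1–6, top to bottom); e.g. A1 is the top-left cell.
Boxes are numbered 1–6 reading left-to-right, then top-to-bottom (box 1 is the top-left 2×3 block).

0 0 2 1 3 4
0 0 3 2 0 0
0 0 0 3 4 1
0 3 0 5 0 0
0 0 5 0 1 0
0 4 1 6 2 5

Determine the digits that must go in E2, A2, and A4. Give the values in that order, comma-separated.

5,4,1

For E2:
  Consider where 5 can go in box 2.
  F2 is out (column F already has a 5).
  So the only cell in box 2 that can hold 5 is E2.
  So E2 = 5.
For A2:
  Consider where 4 can go in row 2.
  B2 is out (column B already has a 4).
  E2 is out (column E already has a 4).
  F2 is out (column F already has a 4).
  So the only cell in row 2 that can hold 4 is A2.
  So A2 = 4.
For A4:
  Consider where 1 can go in row 4.
  C4 is out (column C already has a 1).
  E4 is out (column E already has a 1).
  F4 is out (column F already has a 1).
  So the only cell in row 4 that can hold 1 is A4.
  So A4 = 1.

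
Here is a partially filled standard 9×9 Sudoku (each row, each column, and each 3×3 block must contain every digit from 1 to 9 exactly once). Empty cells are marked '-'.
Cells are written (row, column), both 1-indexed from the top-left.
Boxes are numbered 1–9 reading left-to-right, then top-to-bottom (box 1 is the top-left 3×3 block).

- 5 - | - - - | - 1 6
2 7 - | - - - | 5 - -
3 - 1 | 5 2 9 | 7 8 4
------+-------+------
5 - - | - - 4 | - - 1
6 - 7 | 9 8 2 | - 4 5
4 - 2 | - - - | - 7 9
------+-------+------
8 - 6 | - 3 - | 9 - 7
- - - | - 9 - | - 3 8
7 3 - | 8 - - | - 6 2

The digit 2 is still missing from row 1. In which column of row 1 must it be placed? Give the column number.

7

Consider where 2 can go in row 1.
(1,1) is out (column 1 already has a 2).
(1,3) is out (column 3 already has a 2).
(1,4) is out (box 2 already has a 2).
(1,5) is out (column 5 already has a 2).
(1,6) is out (column 6 already has a 2).
So the only cell in row 1 that can hold 2 is (1,7).
That is column 7.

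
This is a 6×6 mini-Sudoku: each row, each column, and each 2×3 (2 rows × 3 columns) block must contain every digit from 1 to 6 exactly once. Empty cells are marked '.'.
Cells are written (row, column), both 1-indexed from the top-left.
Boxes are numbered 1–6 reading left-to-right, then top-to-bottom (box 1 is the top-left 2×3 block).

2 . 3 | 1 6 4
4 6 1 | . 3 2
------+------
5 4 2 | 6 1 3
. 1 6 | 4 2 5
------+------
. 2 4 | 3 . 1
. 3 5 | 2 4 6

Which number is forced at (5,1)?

6

Row 5 already contains {1, 2, 3, 4}.
Column 1 already contains {2, 4, 5}.
Its 2×3 block (box 5) already contains {2, 3, 4, 5}.
The only value from 1–6 not eliminated is 6, so (5,1) = 6.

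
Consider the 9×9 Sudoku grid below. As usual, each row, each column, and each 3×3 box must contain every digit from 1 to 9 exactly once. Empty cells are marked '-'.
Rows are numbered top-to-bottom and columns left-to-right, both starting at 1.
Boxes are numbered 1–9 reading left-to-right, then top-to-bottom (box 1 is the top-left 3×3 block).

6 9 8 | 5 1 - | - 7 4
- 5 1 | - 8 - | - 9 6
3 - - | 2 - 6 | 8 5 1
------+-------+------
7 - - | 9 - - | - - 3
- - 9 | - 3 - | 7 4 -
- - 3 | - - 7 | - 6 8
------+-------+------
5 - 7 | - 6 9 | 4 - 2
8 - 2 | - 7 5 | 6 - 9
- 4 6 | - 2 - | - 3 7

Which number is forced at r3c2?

7

Row 3 already contains {1, 2, 3, 5, 6, 8}.
Column 2 already contains {4, 5, 9}.
Its 3×3 block (box 1) already contains {1, 3, 5, 6, 8, 9}.
The only value from 1–9 not eliminated is 7, so r3c2 = 7.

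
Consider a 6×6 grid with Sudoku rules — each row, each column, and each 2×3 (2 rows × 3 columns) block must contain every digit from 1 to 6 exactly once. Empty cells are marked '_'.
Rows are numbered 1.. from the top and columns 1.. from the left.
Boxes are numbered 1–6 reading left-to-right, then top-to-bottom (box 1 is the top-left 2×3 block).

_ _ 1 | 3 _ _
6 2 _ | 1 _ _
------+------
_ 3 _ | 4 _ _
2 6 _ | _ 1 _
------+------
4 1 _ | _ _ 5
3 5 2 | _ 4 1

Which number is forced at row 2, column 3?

Cell row 2, column 3 itself could take any of {3, 4, 5} by direct elimination.
Consider where 3 can go in column 3.
row 3, column 3 is out (row 3 already has a 3).
row 4, column 3 is out (box 3 already has a 3).
row 5, column 3 is out (box 5 already has a 3).
So the only cell in column 3 that can hold 3 is row 2, column 3.
Therefore row 2, column 3 = 3.

3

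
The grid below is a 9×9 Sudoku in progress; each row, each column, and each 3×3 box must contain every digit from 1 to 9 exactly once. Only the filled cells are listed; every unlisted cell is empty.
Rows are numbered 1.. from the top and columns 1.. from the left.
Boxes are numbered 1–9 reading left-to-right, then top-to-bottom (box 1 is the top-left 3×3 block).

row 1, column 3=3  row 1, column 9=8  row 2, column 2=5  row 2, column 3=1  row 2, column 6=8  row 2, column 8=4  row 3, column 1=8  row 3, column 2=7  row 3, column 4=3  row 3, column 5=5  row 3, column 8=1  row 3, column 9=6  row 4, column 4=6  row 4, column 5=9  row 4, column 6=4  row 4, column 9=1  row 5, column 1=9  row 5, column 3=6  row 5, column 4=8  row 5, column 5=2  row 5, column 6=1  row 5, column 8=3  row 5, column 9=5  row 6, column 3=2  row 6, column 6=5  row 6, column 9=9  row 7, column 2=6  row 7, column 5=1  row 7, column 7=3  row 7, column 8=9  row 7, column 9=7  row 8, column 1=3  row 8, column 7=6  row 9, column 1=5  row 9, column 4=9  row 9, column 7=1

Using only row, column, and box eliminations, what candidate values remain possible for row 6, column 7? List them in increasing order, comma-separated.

4,7,8

Row 6 already contains {2, 5, 9}.
Column 7 already contains {1, 3, 6}.
Its 3×3 block (box 6) already contains {1, 3, 5, 9}.
Removing those from 1–9 leaves {4, 7, 8} as the candidates for row 6, column 7.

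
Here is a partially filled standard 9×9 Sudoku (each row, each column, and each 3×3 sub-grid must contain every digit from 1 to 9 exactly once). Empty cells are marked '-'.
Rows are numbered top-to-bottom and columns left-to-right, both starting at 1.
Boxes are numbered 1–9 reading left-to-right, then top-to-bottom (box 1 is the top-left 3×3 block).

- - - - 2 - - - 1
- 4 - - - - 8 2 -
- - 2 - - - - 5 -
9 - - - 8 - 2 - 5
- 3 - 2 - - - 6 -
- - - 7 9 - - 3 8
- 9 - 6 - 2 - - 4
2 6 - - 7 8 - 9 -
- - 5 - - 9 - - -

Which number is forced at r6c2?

Cell r6c2 itself could take any of {1, 2, 5} by direct elimination.
Consider where 2 can go in column 2.
r1c2 is out (row 1 already has a 2).
r3c2 is out (row 3 already has a 2).
r4c2 is out (row 4 already has a 2).
r9c2 is out (box 7 already has a 2).
So the only cell in column 2 that can hold 2 is r6c2.
Therefore r6c2 = 2.

2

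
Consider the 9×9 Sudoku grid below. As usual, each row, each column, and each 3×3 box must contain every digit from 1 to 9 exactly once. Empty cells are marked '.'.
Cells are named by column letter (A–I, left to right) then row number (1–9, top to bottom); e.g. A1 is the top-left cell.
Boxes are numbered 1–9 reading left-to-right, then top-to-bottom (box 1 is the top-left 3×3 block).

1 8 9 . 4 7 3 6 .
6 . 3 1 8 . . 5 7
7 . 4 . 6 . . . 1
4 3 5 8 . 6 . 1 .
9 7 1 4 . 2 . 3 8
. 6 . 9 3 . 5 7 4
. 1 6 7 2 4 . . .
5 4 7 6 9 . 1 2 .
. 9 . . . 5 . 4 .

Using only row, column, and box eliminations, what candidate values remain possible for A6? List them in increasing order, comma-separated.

2,8

Row 6 already contains {3, 4, 5, 6, 7, 9}.
Column A already contains {1, 4, 5, 6, 7, 9}.
Its 3×3 block (box 4) already contains {1, 3, 4, 5, 6, 7, 9}.
Removing those from 1–9 leaves {2, 8} as the candidates for A6.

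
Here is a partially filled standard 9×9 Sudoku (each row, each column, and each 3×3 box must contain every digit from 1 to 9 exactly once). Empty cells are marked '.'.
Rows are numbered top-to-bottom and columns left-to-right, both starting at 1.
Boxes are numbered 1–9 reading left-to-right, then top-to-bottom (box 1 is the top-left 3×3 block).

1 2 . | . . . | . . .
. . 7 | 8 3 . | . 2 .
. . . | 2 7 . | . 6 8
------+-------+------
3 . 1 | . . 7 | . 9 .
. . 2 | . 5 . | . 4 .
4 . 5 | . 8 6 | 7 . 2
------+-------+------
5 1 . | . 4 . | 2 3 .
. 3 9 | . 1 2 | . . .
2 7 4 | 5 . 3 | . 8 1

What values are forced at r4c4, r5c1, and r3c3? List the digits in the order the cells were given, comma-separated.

For r4c4:
  Row 4 already contains {1, 3, 7, 9}.
  Column 4 already contains {2, 5, 8}.
  Its 3×3 block (box 5) already contains {5, 6, 7, 8}.
  The only value from 1–9 not eliminated is 4, so r4c4 = 4.
For r5c1:
  Consider where 7 can go in column 1.
  r2c1 is out (row 2 already has a 7).
  r3c1 is out (row 3 already has a 7).
  r8c1 is out (box 7 already has a 7).
  So the only cell in column 1 that can hold 7 is r5c1.
  So r5c1 = 7.
For r3c3:
  Row 3 already contains {2, 6, 7, 8}.
  Column 3 already contains {1, 2, 4, 5, 7, 9}.
  Its 3×3 block (box 1) already contains {1, 2, 7}.
  The only value from 1–9 not eliminated is 3, so r3c3 = 3.

4,7,3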